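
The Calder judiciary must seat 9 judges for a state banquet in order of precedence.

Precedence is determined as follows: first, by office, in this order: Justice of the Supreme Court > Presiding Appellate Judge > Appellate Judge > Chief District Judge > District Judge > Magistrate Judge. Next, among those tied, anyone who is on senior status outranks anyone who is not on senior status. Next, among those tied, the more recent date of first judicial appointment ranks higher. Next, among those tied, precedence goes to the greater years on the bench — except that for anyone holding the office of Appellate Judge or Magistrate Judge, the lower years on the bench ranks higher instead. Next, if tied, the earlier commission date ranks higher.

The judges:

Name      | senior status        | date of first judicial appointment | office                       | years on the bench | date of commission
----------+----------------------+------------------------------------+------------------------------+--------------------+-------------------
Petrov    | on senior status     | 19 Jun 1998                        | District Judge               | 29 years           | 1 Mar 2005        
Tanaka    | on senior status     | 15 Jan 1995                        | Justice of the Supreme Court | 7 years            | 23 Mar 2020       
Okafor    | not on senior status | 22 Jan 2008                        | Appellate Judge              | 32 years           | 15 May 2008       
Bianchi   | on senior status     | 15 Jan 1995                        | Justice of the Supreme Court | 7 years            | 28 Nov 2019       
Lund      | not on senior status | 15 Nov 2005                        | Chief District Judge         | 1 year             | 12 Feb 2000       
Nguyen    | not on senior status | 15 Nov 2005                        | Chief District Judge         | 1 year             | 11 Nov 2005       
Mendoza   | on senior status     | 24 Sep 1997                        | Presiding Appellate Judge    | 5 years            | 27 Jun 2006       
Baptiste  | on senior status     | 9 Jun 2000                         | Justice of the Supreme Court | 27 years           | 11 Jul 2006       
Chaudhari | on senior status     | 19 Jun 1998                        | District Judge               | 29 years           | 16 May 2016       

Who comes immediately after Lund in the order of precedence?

By office: Baptiste, Bianchi and Tanaka (Justice of the Supreme Court); then Mendoza (Presiding Appellate Judge); then Okafor (Appellate Judge); then Lund and Nguyen (Chief District Judge); then Petrov and Chaudhari (District Judge).
Baptiste, Bianchi and Tanaka are each on senior status, so the next rule applies.
Among Baptiste, Bianchi and Tanaka, by date of first judicial appointment (later first): Baptiste (9 Jun 2000) before Bianchi and Tanaka (15 Jan 1995).
Bianchi and Tanaka both have years on the bench 7 years, so the next rule applies.
Among Bianchi and Tanaka, by date of commission (earlier first): Bianchi (28 Nov 2019) before Tanaka (23 Mar 2020).
Lund and Nguyen are each not on senior status, so the next rule applies.
Lund and Nguyen both have date of first judicial appointment 15 Nov 2005, so the next rule applies.
Lund and Nguyen both have years on the bench 1 year, so the next rule applies.
Among Lund and Nguyen, by date of commission (earlier first): Lund (12 Feb 2000) before Nguyen (11 Nov 2005).
Petrov and Chaudhari are each on senior status, so the next rule applies.
Petrov and Chaudhari both have date of first judicial appointment 19 Jun 1998, so the next rule applies.
Petrov and Chaudhari both have years on the bench 29 years, so the next rule applies.
Among Petrov and Chaudhari, by date of commission (earlier first): Petrov (1 Mar 2005) before Chaudhari (16 May 2016).
Order: Baptiste, Bianchi, Tanaka, Mendoza, Okafor, Lund, Nguyen, Petrov, Chaudhari.

Nguyen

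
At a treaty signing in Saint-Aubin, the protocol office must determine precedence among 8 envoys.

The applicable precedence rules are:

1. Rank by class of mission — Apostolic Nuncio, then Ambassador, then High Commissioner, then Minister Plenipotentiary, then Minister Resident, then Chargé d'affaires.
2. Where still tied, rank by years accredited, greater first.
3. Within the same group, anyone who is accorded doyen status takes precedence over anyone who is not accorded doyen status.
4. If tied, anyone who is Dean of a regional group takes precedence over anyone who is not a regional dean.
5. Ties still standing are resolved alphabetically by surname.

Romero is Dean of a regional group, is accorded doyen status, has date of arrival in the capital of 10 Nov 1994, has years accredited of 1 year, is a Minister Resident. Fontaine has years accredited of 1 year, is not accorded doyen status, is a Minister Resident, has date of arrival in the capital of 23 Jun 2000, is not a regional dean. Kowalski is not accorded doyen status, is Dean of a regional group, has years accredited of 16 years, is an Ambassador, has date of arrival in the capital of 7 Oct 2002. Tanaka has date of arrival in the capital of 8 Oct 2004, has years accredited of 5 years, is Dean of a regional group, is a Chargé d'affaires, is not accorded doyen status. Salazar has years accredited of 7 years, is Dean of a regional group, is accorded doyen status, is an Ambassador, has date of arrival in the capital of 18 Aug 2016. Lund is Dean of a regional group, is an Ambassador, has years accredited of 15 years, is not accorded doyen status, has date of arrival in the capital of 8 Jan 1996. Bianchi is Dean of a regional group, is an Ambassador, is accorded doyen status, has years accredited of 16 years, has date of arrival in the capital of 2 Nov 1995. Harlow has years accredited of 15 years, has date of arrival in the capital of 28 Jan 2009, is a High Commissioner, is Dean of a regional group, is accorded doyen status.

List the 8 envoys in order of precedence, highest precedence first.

Bianchi, Kowalski, Lund, Salazar, Harlow, Romero, Fontaine, Tanaka

By class of mission: Bianchi, Kowalski, Lund and Salazar (Ambassador); then Harlow (High Commissioner); then Romero and Fontaine (Minister Resident); then Tanaka (Chargé d'affaires).
Among Bianchi, Kowalski, Lund and Salazar, by years accredited (higher first): Bianchi and Kowalski (16 years) before Lund (15 years) before Salazar (7 years).
Among Bianchi and Kowalski, accorded doyen status before not accorded doyen status: Bianchi (accorded doyen status) before Kowalski (not accorded doyen status).
Romero and Fontaine both have years accredited 1 year, so the next rule applies.
Among Romero and Fontaine, accorded doyen status before not accorded doyen status: Romero (accorded doyen status) before Fontaine (not accorded doyen status).
Full order: Bianchi, Kowalski, Lund, Salazar, Harlow, Romero, Fontaine, Tanaka.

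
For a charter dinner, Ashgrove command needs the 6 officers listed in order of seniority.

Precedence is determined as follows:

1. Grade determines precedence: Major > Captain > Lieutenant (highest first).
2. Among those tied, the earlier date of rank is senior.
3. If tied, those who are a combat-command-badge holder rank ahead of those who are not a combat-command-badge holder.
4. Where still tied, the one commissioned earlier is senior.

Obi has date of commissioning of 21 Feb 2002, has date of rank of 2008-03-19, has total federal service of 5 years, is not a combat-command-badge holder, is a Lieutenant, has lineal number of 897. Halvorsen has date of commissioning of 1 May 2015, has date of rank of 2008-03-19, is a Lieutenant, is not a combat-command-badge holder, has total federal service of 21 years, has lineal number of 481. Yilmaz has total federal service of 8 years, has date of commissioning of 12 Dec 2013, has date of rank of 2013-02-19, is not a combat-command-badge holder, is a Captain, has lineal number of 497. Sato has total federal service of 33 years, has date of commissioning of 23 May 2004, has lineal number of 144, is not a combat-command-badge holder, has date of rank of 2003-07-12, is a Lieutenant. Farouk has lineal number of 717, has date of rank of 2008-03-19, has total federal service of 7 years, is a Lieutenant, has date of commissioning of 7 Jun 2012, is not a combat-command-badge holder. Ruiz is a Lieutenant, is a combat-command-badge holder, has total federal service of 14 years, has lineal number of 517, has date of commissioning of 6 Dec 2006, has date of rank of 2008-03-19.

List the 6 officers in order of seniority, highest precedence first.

By grade: Yilmaz (Captain); then Sato, Ruiz, Obi, Farouk and Halvorsen (Lieutenant).
Among Sato, Ruiz, Obi, Farouk and Halvorsen, by date of rank (earlier first): Sato (2003-07-12) before Ruiz, Obi, Farouk and Halvorsen (2008-03-19).
Among Ruiz, Obi, Farouk and Halvorsen, a combat-command-badge holder before not a combat-command-badge holder: Ruiz (a combat-command-badge holder) before Obi, Farouk and Halvorsen (not a combat-command-badge holder).
Among Obi, Farouk and Halvorsen, by date of commissioning (earlier first): Obi (21 Feb 2002) before Farouk (7 Jun 2012) before Halvorsen (1 May 2015).
Full order: Yilmaz, Sato, Ruiz, Obi, Farouk, Halvorsen.

Yilmaz, Sato, Ruiz, Obi, Farouk, Halvorsen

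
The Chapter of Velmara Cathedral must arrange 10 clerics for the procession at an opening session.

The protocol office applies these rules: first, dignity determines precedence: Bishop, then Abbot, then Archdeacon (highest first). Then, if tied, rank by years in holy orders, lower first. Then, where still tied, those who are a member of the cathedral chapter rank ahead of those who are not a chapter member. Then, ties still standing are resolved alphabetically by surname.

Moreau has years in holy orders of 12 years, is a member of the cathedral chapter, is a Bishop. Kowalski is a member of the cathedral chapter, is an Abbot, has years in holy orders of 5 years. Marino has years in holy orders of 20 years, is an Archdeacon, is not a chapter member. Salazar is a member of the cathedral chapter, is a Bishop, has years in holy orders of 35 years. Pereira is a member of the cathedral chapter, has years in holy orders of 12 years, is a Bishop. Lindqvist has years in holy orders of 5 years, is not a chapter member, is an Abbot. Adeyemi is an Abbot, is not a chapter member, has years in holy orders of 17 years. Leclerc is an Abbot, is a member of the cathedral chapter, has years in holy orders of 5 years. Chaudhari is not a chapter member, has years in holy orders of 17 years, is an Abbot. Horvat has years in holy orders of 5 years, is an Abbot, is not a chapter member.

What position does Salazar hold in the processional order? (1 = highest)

By dignity: Moreau, Pereira and Salazar (Bishop); then Kowalski, Leclerc, Horvat, Lindqvist, Adeyemi and Chaudhari (Abbot); then Marino (Archdeacon).
Among Moreau, Pereira and Salazar, by years in holy orders (lower first): Moreau and Pereira (12 years) before Salazar (35 years).
Moreau and Pereira are each a member of the cathedral chapter, so the next rule applies.
Among Moreau and Pereira, alphabetically by surname: Moreau before Pereira.
Among Kowalski, Leclerc, Horvat, Lindqvist, Adeyemi and Chaudhari, by years in holy orders (lower first): Kowalski, Leclerc, Horvat and Lindqvist (5 years) before Adeyemi and Chaudhari (17 years).
Among Kowalski, Leclerc, Horvat and Lindqvist, a member of the cathedral chapter before not a chapter member: Kowalski and Leclerc (a member of the cathedral chapter) before Horvat and Lindqvist (not a chapter member).
Among Kowalski and Leclerc, alphabetically by surname: Kowalski before Leclerc.
Among Horvat and Lindqvist, alphabetically by surname: Horvat before Lindqvist.
Adeyemi and Chaudhari are each not a chapter member, so the next rule applies.
Among Adeyemi and Chaudhari, alphabetically by surname: Adeyemi before Chaudhari.
Order: Moreau, Pereira, Salazar, Kowalski, Leclerc, Horvat, Lindqvist, Adeyemi, Chaudhari, Marino. So position 3.

3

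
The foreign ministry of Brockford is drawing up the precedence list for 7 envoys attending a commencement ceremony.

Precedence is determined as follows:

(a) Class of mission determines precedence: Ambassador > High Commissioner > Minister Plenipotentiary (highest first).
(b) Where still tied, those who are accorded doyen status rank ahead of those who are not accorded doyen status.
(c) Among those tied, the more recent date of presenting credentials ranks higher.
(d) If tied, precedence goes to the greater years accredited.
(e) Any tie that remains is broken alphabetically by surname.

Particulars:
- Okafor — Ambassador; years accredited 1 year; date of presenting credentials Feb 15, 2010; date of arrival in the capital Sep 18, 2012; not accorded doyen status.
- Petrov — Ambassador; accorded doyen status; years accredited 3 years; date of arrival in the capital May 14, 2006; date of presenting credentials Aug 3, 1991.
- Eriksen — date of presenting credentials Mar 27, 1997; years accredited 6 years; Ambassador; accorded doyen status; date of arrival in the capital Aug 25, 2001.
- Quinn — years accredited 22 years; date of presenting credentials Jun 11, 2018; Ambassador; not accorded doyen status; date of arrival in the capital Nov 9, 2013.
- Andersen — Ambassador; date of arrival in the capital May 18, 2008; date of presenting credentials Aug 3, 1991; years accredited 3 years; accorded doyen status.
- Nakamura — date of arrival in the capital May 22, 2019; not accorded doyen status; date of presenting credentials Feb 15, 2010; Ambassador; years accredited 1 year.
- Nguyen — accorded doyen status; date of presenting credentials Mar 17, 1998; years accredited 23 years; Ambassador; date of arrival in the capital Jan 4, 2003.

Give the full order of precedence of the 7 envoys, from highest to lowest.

By class of mission: Nguyen, Eriksen, Andersen, Petrov, Quinn, Nakamura and Okafor (Ambassador).
Among Nguyen, Eriksen, Andersen, Petrov, Quinn, Nakamura and Okafor, accorded doyen status before not accorded doyen status: Nguyen, Eriksen, Andersen and Petrov (accorded doyen status) before Quinn, Nakamura and Okafor (not accorded doyen status).
Among Nguyen, Eriksen, Andersen and Petrov, by date of presenting credentials (later first): Nguyen (Mar 17, 1998) before Eriksen (Mar 27, 1997) before Andersen and Petrov (Aug 3, 1991).
Andersen and Petrov both have years accredited 3 years, so the next rule applies.
Among Andersen and Petrov, alphabetically by surname: Andersen before Petrov.
Among Quinn, Nakamura and Okafor, by date of presenting credentials (later first): Quinn (Jun 11, 2018) before Nakamura and Okafor (Feb 15, 2010).
Nakamura and Okafor both have years accredited 1 year, so the next rule applies.
Among Nakamura and Okafor, alphabetically by surname: Nakamura before Okafor.
Full order: Nguyen, Eriksen, Andersen, Petrov, Quinn, Nakamura, Okafor.

Nguyen, Eriksen, Andersen, Petrov, Quinn, Nakamura, Okafor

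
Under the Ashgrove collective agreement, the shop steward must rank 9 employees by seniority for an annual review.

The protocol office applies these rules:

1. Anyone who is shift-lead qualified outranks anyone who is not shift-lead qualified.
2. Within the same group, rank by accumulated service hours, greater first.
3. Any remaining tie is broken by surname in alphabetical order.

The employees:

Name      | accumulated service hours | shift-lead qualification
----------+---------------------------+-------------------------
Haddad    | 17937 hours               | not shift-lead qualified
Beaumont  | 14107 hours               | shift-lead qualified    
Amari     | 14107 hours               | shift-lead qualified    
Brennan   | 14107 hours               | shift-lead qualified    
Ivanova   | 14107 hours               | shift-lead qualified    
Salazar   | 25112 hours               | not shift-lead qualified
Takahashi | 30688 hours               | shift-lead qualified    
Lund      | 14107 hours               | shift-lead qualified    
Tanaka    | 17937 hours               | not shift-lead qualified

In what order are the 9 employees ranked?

Takahashi, Amari, Beaumont, Brennan, Ivanova, Lund, Salazar, Haddad, Tanaka

By the first rule: Takahashi, Amari, Beaumont, Brennan, Ivanova and Lund (each shift-lead qualified); then Salazar, Haddad and Tanaka (each not shift-lead qualified).
Among Takahashi, Amari, Beaumont, Brennan, Ivanova and Lund, by accumulated service hours (higher first): Takahashi (30688 hours) before Amari, Beaumont, Brennan, Ivanova and Lund (14107 hours).
Among Amari, Beaumont, Brennan, Ivanova and Lund, alphabetically by surname: Amari before Beaumont before Brennan before Ivanova before Lund.
Among Salazar, Haddad and Tanaka, by accumulated service hours (higher first): Salazar (25112 hours) before Haddad and Tanaka (17937 hours).
Among Haddad and Tanaka, alphabetically by surname: Haddad before Tanaka.
Full order: Takahashi, Amari, Beaumont, Brennan, Ivanova, Lund, Salazar, Haddad, Tanaka.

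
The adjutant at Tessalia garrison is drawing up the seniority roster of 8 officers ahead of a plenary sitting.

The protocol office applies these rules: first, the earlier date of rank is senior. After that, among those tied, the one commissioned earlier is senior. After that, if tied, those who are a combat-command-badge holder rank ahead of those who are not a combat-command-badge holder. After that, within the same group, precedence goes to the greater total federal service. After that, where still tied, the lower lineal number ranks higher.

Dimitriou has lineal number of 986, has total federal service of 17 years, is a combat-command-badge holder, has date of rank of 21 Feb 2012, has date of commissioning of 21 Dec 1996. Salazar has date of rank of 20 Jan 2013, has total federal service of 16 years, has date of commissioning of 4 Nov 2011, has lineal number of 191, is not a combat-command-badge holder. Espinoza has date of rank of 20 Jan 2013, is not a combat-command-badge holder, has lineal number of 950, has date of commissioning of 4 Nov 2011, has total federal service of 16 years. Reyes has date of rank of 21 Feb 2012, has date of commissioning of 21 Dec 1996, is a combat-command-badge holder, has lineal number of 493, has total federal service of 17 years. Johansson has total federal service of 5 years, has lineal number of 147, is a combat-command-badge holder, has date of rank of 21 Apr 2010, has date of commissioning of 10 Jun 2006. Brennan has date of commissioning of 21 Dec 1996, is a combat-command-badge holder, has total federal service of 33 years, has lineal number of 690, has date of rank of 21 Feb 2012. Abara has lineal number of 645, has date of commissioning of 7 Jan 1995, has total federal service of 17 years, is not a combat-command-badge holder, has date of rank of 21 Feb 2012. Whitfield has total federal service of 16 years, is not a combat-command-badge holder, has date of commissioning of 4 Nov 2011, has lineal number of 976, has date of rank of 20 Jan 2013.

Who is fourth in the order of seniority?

Reyes

By date of rank (earlier first): Johansson (21 Apr 2010); then Abara, Brennan, Reyes and Dimitriou (each 21 Feb 2012); then Salazar, Espinoza and Whitfield (each 20 Jan 2013).
Among Abara, Brennan, Reyes and Dimitriou, by date of commissioning (earlier first): Abara (7 Jan 1995) before Brennan, Reyes and Dimitriou (21 Dec 1996).
Brennan, Reyes and Dimitriou are each a combat-command-badge holder, so the next rule applies.
Among Brennan, Reyes and Dimitriou, by total federal service (higher first): Brennan (33 years) before Reyes and Dimitriou (17 years).
Among Reyes and Dimitriou, by lineal number (lower first): Reyes (493) before Dimitriou (986).
Salazar, Espinoza and Whitfield all have date of commissioning 4 Nov 2011, so the next rule applies.
Salazar, Espinoza and Whitfield are each not a combat-command-badge holder, so the next rule applies.
Salazar, Espinoza and Whitfield all have total federal service 16 years, so the next rule applies.
Among Salazar, Espinoza and Whitfield, by lineal number (lower first): Salazar (191) before Espinoza (950) before Whitfield (976).
Order: Johansson, Abara, Brennan, Reyes, Dimitriou, Salazar, Espinoza, Whitfield.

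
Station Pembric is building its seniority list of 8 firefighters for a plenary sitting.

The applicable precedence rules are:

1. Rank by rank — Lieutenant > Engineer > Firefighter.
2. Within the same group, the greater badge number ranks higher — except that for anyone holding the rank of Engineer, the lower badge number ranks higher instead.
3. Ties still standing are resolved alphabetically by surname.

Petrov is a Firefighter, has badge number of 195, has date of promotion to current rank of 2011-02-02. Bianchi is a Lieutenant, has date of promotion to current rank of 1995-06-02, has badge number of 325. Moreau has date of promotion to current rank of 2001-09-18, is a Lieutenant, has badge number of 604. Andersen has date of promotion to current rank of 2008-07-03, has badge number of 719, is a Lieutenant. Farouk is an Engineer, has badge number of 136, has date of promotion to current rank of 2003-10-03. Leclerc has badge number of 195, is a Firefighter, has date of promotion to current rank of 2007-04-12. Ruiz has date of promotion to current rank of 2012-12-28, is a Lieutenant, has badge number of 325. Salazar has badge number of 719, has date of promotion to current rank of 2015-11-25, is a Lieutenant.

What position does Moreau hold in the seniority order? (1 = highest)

3

By rank: Andersen, Salazar, Moreau, Bianchi and Ruiz (Lieutenant); then Farouk (Engineer); then Leclerc and Petrov (Firefighter).
Among Andersen, Salazar, Moreau, Bianchi and Ruiz, by badge number (higher first): Andersen and Salazar (719) before Moreau (604) before Bianchi and Ruiz (325).
Among Andersen and Salazar, alphabetically by surname: Andersen before Salazar.
Among Bianchi and Ruiz, alphabetically by surname: Bianchi before Ruiz.
Leclerc and Petrov both have badge number 195, so the next rule applies.
Among Leclerc and Petrov, alphabetically by surname: Leclerc before Petrov.
Order: Andersen, Salazar, Moreau, Bianchi, Ruiz, Farouk, Leclerc, Petrov. So position 3.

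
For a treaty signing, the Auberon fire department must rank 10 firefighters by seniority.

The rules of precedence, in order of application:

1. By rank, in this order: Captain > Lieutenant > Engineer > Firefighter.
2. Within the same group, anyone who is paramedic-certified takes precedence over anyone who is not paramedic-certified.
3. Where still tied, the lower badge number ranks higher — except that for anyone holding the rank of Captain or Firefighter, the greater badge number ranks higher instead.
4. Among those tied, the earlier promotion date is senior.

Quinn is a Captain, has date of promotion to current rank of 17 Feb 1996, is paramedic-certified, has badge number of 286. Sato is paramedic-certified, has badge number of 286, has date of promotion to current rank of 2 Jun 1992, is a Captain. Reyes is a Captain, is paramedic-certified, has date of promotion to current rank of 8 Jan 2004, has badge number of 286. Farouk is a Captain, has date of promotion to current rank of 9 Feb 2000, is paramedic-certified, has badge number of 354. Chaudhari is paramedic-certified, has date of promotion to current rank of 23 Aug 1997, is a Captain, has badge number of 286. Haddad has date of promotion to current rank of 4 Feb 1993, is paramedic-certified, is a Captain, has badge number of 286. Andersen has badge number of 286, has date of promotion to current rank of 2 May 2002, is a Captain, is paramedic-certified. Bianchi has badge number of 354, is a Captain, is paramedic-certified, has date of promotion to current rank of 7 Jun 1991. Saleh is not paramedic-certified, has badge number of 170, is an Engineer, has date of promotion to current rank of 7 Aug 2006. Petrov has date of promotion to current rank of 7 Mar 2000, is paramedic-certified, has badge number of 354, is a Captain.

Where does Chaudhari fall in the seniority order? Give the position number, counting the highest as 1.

By rank: Bianchi, Farouk, Petrov, Sato, Haddad, Quinn, Chaudhari, Andersen and Reyes (Captain); then Saleh (Engineer).
Bianchi, Farouk, Petrov, Sato, Haddad, Quinn, Chaudhari, Andersen and Reyes are each paramedic-certified, so the next rule applies.
Among Bianchi, Farouk, Petrov, Sato, Haddad, Quinn, Chaudhari, Andersen and Reyes, by badge number (higher first) (reversed rule for this group): Bianchi, Farouk and Petrov (354) before Sato, Haddad, Quinn, Chaudhari, Andersen and Reyes (286).
Among Bianchi, Farouk and Petrov, by date of promotion to current rank (earlier first): Bianchi (7 Jun 1991) before Farouk (9 Feb 2000) before Petrov (7 Mar 2000).
Among Sato, Haddad, Quinn, Chaudhari, Andersen and Reyes, by date of promotion to current rank (earlier first): Sato (2 Jun 1992) before Haddad (4 Feb 1993) before Quinn (17 Feb 1996) before Chaudhari (23 Aug 1997) before Andersen (2 May 2002) before Reyes (8 Jan 2004).
Order: Bianchi, Farouk, Petrov, Sato, Haddad, Quinn, Chaudhari, Andersen, Reyes, Saleh. So position 7.

7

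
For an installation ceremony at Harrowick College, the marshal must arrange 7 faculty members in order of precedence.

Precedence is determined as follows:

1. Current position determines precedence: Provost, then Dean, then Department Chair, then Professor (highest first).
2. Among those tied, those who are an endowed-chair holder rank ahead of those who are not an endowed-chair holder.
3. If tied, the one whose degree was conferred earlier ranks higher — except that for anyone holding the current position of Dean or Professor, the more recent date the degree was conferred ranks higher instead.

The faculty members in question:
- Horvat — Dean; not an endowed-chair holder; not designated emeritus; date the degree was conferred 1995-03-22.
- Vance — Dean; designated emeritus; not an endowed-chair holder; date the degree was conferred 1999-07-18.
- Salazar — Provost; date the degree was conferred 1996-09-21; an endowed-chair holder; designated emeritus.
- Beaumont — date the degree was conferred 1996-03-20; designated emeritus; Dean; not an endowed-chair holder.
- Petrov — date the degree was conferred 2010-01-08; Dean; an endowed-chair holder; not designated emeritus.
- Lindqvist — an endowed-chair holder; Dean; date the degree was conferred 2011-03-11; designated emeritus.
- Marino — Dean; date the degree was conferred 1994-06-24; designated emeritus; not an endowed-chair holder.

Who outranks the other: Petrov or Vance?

By current position: Salazar (Provost); then Lindqvist, Petrov, Vance, Beaumont, Horvat and Marino (Dean).
Among Lindqvist, Petrov, Vance, Beaumont, Horvat and Marino, an endowed-chair holder before not an endowed-chair holder: Lindqvist and Petrov (an endowed-chair holder) before Vance, Beaumont, Horvat and Marino (not an endowed-chair holder).
Among Lindqvist and Petrov, by date the degree was conferred (later first) (reversed rule for this group): Lindqvist (2011-03-11) before Petrov (2010-01-08).
Among Vance, Beaumont, Horvat and Marino, by date the degree was conferred (later first) (reversed rule for this group): Vance (1999-07-18) before Beaumont (1996-03-20) before Horvat (1995-03-22) before Marino (1994-06-24).
So Petrov takes precedence.

Petrov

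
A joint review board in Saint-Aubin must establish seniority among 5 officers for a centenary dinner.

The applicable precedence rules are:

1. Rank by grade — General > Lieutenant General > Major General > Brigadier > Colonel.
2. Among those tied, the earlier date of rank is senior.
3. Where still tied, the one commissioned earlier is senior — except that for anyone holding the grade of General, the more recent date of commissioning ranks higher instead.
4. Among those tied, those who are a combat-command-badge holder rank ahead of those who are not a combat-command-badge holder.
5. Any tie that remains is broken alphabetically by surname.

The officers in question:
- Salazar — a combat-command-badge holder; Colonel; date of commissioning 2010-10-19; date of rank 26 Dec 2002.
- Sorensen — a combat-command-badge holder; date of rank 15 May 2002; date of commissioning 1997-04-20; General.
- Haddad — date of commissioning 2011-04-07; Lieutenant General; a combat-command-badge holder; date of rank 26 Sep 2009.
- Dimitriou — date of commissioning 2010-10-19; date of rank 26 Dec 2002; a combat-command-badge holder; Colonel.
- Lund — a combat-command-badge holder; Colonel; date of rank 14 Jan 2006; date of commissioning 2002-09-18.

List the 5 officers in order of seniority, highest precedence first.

Sorensen, Haddad, Dimitriou, Salazar, Lund

By grade: Sorensen (General); then Haddad (Lieutenant General); then Dimitriou, Salazar and Lund (Colonel).
Among Dimitriou, Salazar and Lund, by date of rank (earlier first): Dimitriou and Salazar (26 Dec 2002) before Lund (14 Jan 2006).
Dimitriou and Salazar both have date of commissioning 2010-10-19, so the next rule applies.
Dimitriou and Salazar are each a combat-command-badge holder, so the next rule applies.
Among Dimitriou and Salazar, alphabetically by surname: Dimitriou before Salazar.
Full order: Sorensen, Haddad, Dimitriou, Salazar, Lund.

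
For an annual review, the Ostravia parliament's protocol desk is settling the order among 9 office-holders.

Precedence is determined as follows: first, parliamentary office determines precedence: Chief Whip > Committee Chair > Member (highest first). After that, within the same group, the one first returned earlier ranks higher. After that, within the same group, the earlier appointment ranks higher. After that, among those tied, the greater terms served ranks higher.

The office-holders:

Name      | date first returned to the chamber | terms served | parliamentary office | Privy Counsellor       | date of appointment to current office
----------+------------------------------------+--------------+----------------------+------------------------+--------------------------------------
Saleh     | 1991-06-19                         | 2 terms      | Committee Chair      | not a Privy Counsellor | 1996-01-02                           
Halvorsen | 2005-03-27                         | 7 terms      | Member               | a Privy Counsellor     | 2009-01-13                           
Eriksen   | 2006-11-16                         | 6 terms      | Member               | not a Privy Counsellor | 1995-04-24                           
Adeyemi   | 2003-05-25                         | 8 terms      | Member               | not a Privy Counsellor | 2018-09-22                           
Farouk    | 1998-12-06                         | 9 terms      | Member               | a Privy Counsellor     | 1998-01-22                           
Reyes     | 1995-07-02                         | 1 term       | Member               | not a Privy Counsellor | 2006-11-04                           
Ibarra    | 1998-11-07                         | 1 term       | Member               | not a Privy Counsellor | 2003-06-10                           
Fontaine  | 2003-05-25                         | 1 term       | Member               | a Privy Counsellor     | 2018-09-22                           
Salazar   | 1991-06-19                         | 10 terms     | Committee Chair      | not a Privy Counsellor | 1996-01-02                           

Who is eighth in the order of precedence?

Halvorsen

By parliamentary office: Salazar and Saleh (Committee Chair); then Reyes, Ibarra, Farouk, Adeyemi, Fontaine, Halvorsen and Eriksen (Member).
Salazar and Saleh both have date first returned to the chamber 1991-06-19, so the next rule applies.
Salazar and Saleh both have date of appointment to current office 1996-01-02, so the next rule applies.
Among Salazar and Saleh, by terms served (higher first): Salazar (10 terms) before Saleh (2 terms).
Among Reyes, Ibarra, Farouk, Adeyemi, Fontaine, Halvorsen and Eriksen, by date first returned to the chamber (earlier first): Reyes (1995-07-02) before Ibarra (1998-11-07) before Farouk (1998-12-06) before Adeyemi and Fontaine (2003-05-25) before Halvorsen (2005-03-27) before Eriksen (2006-11-16).
Adeyemi and Fontaine both have date of appointment to current office 2018-09-22, so the next rule applies.
Among Adeyemi and Fontaine, by terms served (higher first): Adeyemi (8 terms) before Fontaine (1 term).
Order: Salazar, Saleh, Reyes, Ibarra, Farouk, Adeyemi, Fontaine, Halvorsen, Eriksen.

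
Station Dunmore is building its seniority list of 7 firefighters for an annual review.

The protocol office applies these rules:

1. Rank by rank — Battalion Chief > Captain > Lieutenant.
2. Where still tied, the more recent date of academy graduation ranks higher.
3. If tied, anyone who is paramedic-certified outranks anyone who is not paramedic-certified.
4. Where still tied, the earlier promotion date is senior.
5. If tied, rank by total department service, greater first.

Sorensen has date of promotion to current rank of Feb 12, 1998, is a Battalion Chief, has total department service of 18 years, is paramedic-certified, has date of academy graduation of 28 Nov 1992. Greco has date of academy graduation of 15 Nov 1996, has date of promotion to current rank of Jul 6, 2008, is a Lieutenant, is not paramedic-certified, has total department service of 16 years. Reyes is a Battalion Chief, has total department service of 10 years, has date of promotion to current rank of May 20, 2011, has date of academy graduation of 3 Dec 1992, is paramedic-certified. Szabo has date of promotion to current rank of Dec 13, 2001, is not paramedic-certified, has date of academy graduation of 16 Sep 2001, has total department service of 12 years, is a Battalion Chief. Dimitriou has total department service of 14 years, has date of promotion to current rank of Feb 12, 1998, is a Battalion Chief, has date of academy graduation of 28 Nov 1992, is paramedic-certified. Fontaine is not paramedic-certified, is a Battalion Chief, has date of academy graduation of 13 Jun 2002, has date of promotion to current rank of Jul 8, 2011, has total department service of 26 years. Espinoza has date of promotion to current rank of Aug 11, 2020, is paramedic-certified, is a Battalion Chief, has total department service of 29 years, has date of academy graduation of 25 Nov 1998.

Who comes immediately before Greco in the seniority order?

Dimitriou

By rank: Fontaine, Szabo, Espinoza, Reyes, Sorensen and Dimitriou (Battalion Chief); then Greco (Lieutenant).
Among Fontaine, Szabo, Espinoza, Reyes, Sorensen and Dimitriou, by date of academy graduation (later first): Fontaine (13 Jun 2002) before Szabo (16 Sep 2001) before Espinoza (25 Nov 1998) before Reyes (3 Dec 1992) before Sorensen and Dimitriou (28 Nov 1992).
Sorensen and Dimitriou are each paramedic-certified, so the next rule applies.
Sorensen and Dimitriou both have date of promotion to current rank Feb 12, 1998, so the next rule applies.
Among Sorensen and Dimitriou, by total department service (higher first): Sorensen (18 years) before Dimitriou (14 years).
Order: Fontaine, Szabo, Espinoza, Reyes, Sorensen, Dimitriou, Greco.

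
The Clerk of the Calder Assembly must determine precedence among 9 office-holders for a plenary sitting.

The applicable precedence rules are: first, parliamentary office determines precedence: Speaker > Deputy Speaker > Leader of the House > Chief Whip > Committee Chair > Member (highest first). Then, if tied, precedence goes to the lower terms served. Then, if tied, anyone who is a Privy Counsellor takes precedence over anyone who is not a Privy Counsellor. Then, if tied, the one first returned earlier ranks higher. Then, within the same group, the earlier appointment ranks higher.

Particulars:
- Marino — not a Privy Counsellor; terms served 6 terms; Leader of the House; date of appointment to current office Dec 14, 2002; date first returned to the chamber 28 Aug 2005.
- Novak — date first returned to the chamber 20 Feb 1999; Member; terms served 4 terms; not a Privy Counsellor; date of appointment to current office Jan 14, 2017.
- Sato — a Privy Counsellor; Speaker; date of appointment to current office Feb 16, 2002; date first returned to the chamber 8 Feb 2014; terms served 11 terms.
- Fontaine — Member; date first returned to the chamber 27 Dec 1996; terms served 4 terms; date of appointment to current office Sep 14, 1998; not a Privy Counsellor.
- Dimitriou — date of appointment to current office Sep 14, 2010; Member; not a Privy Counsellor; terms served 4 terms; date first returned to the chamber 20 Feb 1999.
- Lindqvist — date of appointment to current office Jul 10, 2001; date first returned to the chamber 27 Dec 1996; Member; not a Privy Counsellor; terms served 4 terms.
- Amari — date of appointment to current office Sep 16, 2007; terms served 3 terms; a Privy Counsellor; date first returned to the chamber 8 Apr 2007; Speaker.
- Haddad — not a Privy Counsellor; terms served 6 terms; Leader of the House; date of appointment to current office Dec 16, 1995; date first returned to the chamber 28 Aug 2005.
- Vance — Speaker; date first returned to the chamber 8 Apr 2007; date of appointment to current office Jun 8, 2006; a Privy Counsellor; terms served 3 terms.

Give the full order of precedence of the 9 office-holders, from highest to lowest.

Vance, Amari, Sato, Haddad, Marino, Fontaine, Lindqvist, Dimitriou, Novak

By parliamentary office: Vance, Amari and Sato (Speaker); then Haddad and Marino (Leader of the House); then Fontaine, Lindqvist, Dimitriou and Novak (Member).
Among Vance, Amari and Sato, by terms served (lower first): Vance and Amari (3 terms) before Sato (11 terms).
Vance and Amari are each a Privy Counsellor, so the next rule applies.
Vance and Amari both have date first returned to the chamber 8 Apr 2007, so the next rule applies.
Among Vance and Amari, by date of appointment to current office (earlier first): Vance (Jun 8, 2006) before Amari (Sep 16, 2007).
Haddad and Marino both have terms served 6 terms, so the next rule applies.
Haddad and Marino are each not a Privy Counsellor, so the next rule applies.
Haddad and Marino both have date first returned to the chamber 28 Aug 2005, so the next rule applies.
Among Haddad and Marino, by date of appointment to current office (earlier first): Haddad (Dec 16, 1995) before Marino (Dec 14, 2002).
Fontaine, Lindqvist, Dimitriou and Novak all have terms served 4 terms, so the next rule applies.
Fontaine, Lindqvist, Dimitriou and Novak are each not a Privy Counsellor, so the next rule applies.
Among Fontaine, Lindqvist, Dimitriou and Novak, by date first returned to the chamber (earlier first): Fontaine and Lindqvist (27 Dec 1996) before Dimitriou and Novak (20 Feb 1999).
Among Fontaine and Lindqvist, by date of appointment to current office (earlier first): Fontaine (Sep 14, 1998) before Lindqvist (Jul 10, 2001).
Among Dimitriou and Novak, by date of appointment to current office (earlier first): Dimitriou (Sep 14, 2010) before Novak (Jan 14, 2017).
Full order: Vance, Amari, Sato, Haddad, Marino, Fontaine, Lindqvist, Dimitriou, Novak.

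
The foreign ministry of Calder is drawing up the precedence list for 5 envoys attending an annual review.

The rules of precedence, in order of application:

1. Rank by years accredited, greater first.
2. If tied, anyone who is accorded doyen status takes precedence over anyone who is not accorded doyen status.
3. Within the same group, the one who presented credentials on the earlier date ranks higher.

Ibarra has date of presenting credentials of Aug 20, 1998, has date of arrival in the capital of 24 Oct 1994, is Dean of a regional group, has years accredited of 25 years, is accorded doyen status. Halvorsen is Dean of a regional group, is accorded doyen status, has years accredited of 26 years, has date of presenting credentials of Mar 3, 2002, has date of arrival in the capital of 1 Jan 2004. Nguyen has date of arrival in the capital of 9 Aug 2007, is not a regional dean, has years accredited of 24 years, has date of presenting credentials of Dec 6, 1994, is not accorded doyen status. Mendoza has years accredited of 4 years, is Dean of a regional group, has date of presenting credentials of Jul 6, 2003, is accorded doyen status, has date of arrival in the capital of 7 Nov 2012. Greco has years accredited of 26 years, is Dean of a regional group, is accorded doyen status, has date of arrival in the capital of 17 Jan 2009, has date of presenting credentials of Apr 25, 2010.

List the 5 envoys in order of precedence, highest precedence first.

Halvorsen, Greco, Ibarra, Nguyen, Mendoza

By years accredited (higher first): Halvorsen and Greco (both 26 years); then Ibarra (25 years); then Nguyen (24 years); then Mendoza (4 years).
Halvorsen and Greco are each accorded doyen status, so the next rule applies.
Among Halvorsen and Greco, by date of presenting credentials (earlier first): Halvorsen (Mar 3, 2002) before Greco (Apr 25, 2010).
Full order: Halvorsen, Greco, Ibarra, Nguyen, Mendoza.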